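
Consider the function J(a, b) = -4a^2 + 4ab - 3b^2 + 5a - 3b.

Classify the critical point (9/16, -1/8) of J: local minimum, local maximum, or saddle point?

The Hessian of J is constant: H = [[-8, 4], [4, -6]].
det(H) = (-8)·(-6) − 4² = 32.
det(H) > 0 and tr(H) = -14 < 0, so H is negative definite and the point is a local maximum.

local maximum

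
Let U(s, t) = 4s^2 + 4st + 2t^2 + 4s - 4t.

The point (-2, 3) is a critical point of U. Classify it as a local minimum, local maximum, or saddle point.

local minimum

The Hessian of U is constant: H = [[8, 4], [4, 4]].
det(H) = 8·4 − 4² = 16.
det(H) > 0 and tr(H) = 12 > 0, so H is positive definite and the point is a local minimum.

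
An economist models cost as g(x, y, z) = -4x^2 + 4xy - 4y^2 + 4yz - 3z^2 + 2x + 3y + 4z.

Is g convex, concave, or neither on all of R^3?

g is quadratic, so its Hessian is the constant matrix H = [[-8, 4, 0], [4, -8, 4], [0, 4, -6]].
Leading principal minors: -8, 48, -160.
Signs alternate −, +, − ⇒ H ≺ 0 ⇒ concave.

concave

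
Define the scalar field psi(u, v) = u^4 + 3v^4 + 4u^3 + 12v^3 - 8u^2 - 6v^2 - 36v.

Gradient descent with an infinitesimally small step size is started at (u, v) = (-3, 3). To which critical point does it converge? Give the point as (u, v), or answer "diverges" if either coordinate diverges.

psi is separable, so gradient descent decouples: u follows -∂psi/∂u, v follows -∂psi/∂v.
∂psi/∂u = 4u(u - 1)(u + 4); at u=-3 this is 48, so u decreases.
∂psi/∂v = 12(v - 1)(v + 1)(v + 3); at v=3 this is 576, so v decreases.
u converges to its nearest critical value -4 (a local min of the u-part); v converges to 1. The iterate converges to (-4, 1).

(-4, 1)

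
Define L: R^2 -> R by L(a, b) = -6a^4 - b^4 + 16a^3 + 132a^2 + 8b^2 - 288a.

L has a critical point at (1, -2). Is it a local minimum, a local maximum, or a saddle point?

The mixed partial ∂²L/∂a∂b is 0, so the Hessian at any point is diag(L_aa, L_bb) = diag(24(-3a^2 + 4a + 11), 4(-3b^2 + 4)).
At (1, -2): H = diag(288, -32).
The eigenvalues have opposite signs, so H is indefinite: a saddle point.

saddle point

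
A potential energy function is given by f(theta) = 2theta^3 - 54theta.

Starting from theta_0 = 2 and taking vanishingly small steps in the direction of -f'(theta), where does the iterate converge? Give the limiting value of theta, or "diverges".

3

f'(theta) = 6(theta - 3)(theta + 3), so f'(2) = -30.
Gradient descent moves in the -f' direction, i.e. theta is increasing.
The nearest critical point in that direction is theta = 3, where f'' = 36 > 0 (a local minimum). The iterate converges there.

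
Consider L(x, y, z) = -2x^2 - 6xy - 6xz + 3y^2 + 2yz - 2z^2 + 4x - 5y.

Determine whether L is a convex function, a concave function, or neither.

neither

L is quadratic, so its Hessian is the constant matrix H = [[-4, -6, -6], [-6, 6, 2], [-6, 2, -4]].
Leading principal minors: -4, -60, 184.
Neither pattern holds ⇒ H is indefinite ⇒ neither convex nor concave.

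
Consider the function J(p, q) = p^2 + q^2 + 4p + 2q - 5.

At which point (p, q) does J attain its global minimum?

(-2, -1)

J(p,q) separates as A(p) + B(q) − 5, so its minimum is min A + min B − 5.
A'(p) = 2p + 4 vanishes at p ∈ {-2}; B'(q) = 2q + 2 vanishes at q ∈ {-1}.
Local minima of A (where A''>0): A(-2)=-4. Local minima of B: B(-1)=-1.
So the global minimum of J is A(-2) + B(-1) − 5 = -4 − 1 − 5 = -10, attained at (-2, -1).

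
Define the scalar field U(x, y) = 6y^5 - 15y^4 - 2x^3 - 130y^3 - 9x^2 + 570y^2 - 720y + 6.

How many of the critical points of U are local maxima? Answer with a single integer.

2

U separates as a function of x plus a function of y, so ∇U=0 decouples.
∂U/∂x = -6x(x + 3) = 0 at x ∈ {-3, 0}; ∂U/∂y = 30(y - 3)(y - 2)(y - 1)(y + 4) = 0 at y ∈ {-4, 1, 2, 3}.
The Hessian is diagonal: diag(U_xx, U_yy). Second derivatives: U_xx(-3)=18, U_xx(0)=-18; U_yy(-4)=-6300, U_yy(1)=300, U_yy(2)=-180, U_yy(3)=420.
Local maxima occur where both diagonal entries negative: (0, -4), (0, 2). Count: 2.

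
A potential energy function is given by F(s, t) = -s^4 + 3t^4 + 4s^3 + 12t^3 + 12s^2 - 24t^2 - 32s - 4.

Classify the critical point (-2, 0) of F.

The mixed partial ∂²F/∂s∂t is 0, so the Hessian at any point is diag(F_ss, F_tt) = diag(12(-s^2 + 2s + 2), 12(3t^2 + 6t - 4)).
At (-2, 0): H = diag(-72, -48).
Both eigenvalues are negative, so H is negative definite: a local maximum.

local maximum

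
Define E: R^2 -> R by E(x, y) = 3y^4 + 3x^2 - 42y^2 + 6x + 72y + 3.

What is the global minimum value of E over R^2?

-351

E(x,y) separates as P(x) + Q(y) + 3, so its minimum is min P + min Q + 3.
P'(x) = 6x + 6 vanishes at x ∈ {-1}; Q'(y) = 12(y - 2)(y - 1)(y + 3) vanishes at y ∈ {-3, 1, 2}.
Local minima of P (where P''>0): P(-1)=-3. Local minima of Q: Q(-3)=-351, Q(2)=24.
So the global minimum of E is P(-1) + Q(-3) + 3 = -3 − 351 + 3 = -351, attained at (-1, -3).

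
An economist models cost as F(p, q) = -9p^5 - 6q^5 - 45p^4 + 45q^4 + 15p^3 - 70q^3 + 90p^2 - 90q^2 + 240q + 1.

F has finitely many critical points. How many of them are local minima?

4

F separates as a function of p plus a function of q, so ∇F=0 decouples.
∂F/∂p = -45p(p - 1)(p + 1)(p + 4) = 0 at p ∈ {-4, -1, 0, 1}; ∂F/∂q = -30(q - 4)(q - 2)(q - 1)(q + 1) = 0 at q ∈ {-1, 1, 2, 4}.
The Hessian is diagonal: diag(F_pp, F_qq). Second derivatives: F_pp(-4)=2700, F_pp(-1)=-270, F_pp(0)=180, F_pp(1)=-450; F_qq(-1)=900, F_qq(1)=-180, F_qq(2)=180, F_qq(4)=-900.
Local minima occur where both diagonal entries positive: (-4, -1), (-4, 2), (0, -1), (0, 2). Count: 4.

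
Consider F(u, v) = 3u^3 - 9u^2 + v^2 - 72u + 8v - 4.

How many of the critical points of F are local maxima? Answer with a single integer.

F separates as a function of u plus a function of v, so ∇F=0 decouples.
∂F/∂u = 9(u - 4)(u + 2) = 0 at u ∈ {-2, 4}; ∂F/∂v = 2(v + 4) = 0 at v ∈ {-4}.
The Hessian is diagonal: diag(F_uu, F_vv). Second derivatives: F_uu(-2)=-54, F_uu(4)=54; F_vv(-4)=2.
Local maxima occur where both diagonal entries negative: none. Count: 0.

0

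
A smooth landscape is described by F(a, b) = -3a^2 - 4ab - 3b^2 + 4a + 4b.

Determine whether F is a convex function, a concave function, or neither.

concave

F is quadratic, so its Hessian is the constant matrix H = [[-6, -4], [-4, -6]].
det(H) = 20, tr(H) = -12.
det(H) > 0 and tr(H) < 0, so H is negative definite everywhere: concave.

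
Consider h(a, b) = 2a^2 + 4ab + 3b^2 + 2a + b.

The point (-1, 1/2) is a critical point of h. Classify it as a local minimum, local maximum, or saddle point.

The Hessian of h is constant: H = [[4, 4], [4, 6]].
det(H) = 4·6 − 4² = 8.
det(H) > 0 and tr(H) = 10 > 0, so H is positive definite and the point is a local minimum.

local minimum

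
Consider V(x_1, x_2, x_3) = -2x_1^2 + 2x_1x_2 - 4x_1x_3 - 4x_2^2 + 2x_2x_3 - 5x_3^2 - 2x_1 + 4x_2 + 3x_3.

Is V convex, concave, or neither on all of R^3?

concave

V is quadratic, so its Hessian is the constant matrix H = [[-4, 2, -4], [2, -8, 2], [-4, 2, -10]].
Leading principal minors: -4, 28, -168.
Signs alternate −, +, − ⇒ H ≺ 0 ⇒ concave.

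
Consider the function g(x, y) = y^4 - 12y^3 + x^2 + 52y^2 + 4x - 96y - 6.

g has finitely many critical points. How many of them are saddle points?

1

g separates as a function of x plus a function of y, so ∇g=0 decouples.
∂g/∂x = 2(x + 2) = 0 at x ∈ {-2}; ∂g/∂y = 4(y - 4)(y - 3)(y - 2) = 0 at y ∈ {2, 3, 4}.
The Hessian is diagonal: diag(g_xx, g_yy). Second derivatives: g_xx(-2)=2; g_yy(2)=8, g_yy(3)=-4, g_yy(4)=8.
Saddle points occur where the two diagonal entries have opposite signs: (-2, 3). Count: 1.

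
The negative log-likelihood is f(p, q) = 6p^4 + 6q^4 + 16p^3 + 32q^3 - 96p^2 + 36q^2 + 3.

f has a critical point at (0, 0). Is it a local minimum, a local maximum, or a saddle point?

saddle point

The mixed partial ∂²f/∂p∂q is 0, so the Hessian at any point is diag(f_pp, f_qq) = diag(24(3p^2 + 4p - 8), 24(3q^2 + 8q + 3)).
At (0, 0): H = diag(-192, 72).
The eigenvalues have opposite signs, so H is indefinite: a saddle point.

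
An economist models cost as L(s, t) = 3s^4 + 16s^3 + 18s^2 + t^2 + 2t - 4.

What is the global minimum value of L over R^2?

L(s,t) separates as P(s) + Q(t) − 4, so its minimum is min P + min Q − 4.
P'(s) = 12s(s + 1)(s + 3) vanishes at s ∈ {-3, -1, 0}; Q'(t) = 2(t + 1) vanishes at t ∈ {-1}.
Local minima of P (where P''>0): P(-3)=-27, P(0)=0. Local minima of Q: Q(-1)=-1.
So the global minimum of L is P(-3) + Q(-1) − 4 = -27 − 1 − 4 = -32, attained at (-3, -1).

-32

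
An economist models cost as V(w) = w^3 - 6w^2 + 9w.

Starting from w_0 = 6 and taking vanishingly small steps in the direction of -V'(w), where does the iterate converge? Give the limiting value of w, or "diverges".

3

V'(w) = 3(w - 3)(w - 1), so V'(6) = 45.
Gradient descent moves in the -V' direction, i.e. w is decreasing.
The nearest critical point in that direction is w = 3, where V'' = 6 > 0 (a local minimum). The iterate converges there.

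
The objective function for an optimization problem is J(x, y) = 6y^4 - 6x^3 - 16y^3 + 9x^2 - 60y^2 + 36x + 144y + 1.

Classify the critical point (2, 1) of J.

The mixed partial ∂²J/∂x∂y is 0, so the Hessian at any point is diag(J_xx, J_yy) = diag(18(-2x + 1), 24(3y^2 - 4y - 5)).
At (2, 1): H = diag(-54, -144).
Both eigenvalues are negative, so H is negative definite: a local maximum.

local maximum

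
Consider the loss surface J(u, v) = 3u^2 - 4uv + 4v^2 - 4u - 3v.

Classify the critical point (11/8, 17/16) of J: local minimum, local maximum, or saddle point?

local minimum

The Hessian of J is constant: H = [[6, -4], [-4, 8]].
det(H) = 6·8 − (-4)² = 32.
det(H) > 0 and tr(H) = 14 > 0, so H is positive definite and the point is a local minimum.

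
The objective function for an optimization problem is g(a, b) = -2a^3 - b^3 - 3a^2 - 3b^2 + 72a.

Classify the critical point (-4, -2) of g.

local minimum

The mixed partial ∂²g/∂a∂b is 0, so the Hessian at any point is diag(g_aa, g_bb) = diag(-6(2a + 1), -6(b + 1)).
At (-4, -2): H = diag(42, 6).
Both eigenvalues are positive, so H is positive definite: a local minimum.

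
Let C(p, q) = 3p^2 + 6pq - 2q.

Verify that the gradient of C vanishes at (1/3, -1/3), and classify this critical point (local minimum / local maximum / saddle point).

∇C = (6p + 6q, 6p - 2); substituting (1/3, -1/3) gives ∇C = (0, 0), so (1/3, -1/3) is indeed a critical point.
The Hessian of C is constant: H = [[6, 6], [6, 0]].
det(H) = 6·0 − 6² = -36.
Since det(H) < 0, H is indefinite and the critical point is a saddle point.

saddle point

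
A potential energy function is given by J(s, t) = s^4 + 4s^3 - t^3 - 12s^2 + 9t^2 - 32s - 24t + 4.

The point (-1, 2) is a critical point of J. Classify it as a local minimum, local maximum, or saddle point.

saddle point

The mixed partial ∂²J/∂s∂t is 0, so the Hessian at any point is diag(J_ss, J_tt) = diag(12(s^2 + 2s - 2), 6(-t + 3)).
At (-1, 2): H = diag(-36, 6).
The eigenvalues have opposite signs, so H is indefinite: a saddle point.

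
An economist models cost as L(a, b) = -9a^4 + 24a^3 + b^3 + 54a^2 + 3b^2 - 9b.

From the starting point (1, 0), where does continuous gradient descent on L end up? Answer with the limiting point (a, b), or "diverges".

L is separable, so gradient descent decouples: a follows -∂L/∂a, b follows -∂L/∂b.
∂L/∂a = -36a(a - 3)(a + 1); at a=1 this is 144, so a decreases.
∂L/∂b = 3(b - 1)(b + 3); at b=0 this is -9, so b increases.
a converges to its nearest critical value 0 (a local min of the a-part); b converges to 1. The iterate converges to (0, 1).

(0, 1)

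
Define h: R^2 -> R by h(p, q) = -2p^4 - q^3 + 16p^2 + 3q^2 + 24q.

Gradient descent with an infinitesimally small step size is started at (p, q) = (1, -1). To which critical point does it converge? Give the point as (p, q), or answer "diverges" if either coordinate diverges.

h is separable, so gradient descent decouples: p follows -∂h/∂p, q follows -∂h/∂q.
∂h/∂p = -8p(p - 2)(p + 2); at p=1 this is 24, so p decreases.
∂h/∂q = -3(q - 4)(q + 2); at q=-1 this is 15, so q decreases.
p converges to its nearest critical value 0 (a local min of the p-part); q converges to -2. The iterate converges to (0, -2).

(0, -2)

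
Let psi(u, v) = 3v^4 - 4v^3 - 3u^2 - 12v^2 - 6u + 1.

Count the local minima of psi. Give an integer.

psi separates as a function of u plus a function of v, so ∇psi=0 decouples.
∂psi/∂u = -6(u + 1) = 0 at u ∈ {-1}; ∂psi/∂v = 12v(v - 2)(v + 1) = 0 at v ∈ {-1, 0, 2}.
The Hessian is diagonal: diag(psi_uu, psi_vv). Second derivatives: psi_uu(-1)=-6; psi_vv(-1)=36, psi_vv(0)=-24, psi_vv(2)=72.
Local minima occur where both diagonal entries positive: none. Count: 0.

0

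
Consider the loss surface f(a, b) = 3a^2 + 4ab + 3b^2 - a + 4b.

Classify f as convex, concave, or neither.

f is quadratic, so its Hessian is the constant matrix H = [[6, 4], [4, 6]].
det(H) = 20, tr(H) = 12.
det(H) > 0 and tr(H) > 0, so H is positive definite everywhere: convex.

convex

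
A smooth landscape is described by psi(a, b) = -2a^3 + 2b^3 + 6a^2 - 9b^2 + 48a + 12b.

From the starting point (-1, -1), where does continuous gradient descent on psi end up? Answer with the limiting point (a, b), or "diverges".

psi is separable, so gradient descent decouples: a follows -∂psi/∂a, b follows -∂psi/∂b.
∂psi/∂a = -6(a - 4)(a + 2); at a=-1 this is 30, so a decreases.
∂psi/∂b = 6(b - 2)(b - 1); at b=-1 this is 36, so b decreases.
The b-coordinate has no critical point in that direction and runs off to infinity.

diverges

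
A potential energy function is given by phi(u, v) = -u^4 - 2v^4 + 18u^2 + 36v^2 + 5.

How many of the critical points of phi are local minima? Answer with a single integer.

1

phi separates as a function of u plus a function of v, so ∇phi=0 decouples.
∂phi/∂u = -4u(u - 3)(u + 3) = 0 at u ∈ {-3, 0, 3}; ∂phi/∂v = -8v(v - 3)(v + 3) = 0 at v ∈ {-3, 0, 3}.
The Hessian is diagonal: diag(phi_uu, phi_vv). Second derivatives: phi_uu(-3)=-72, phi_uu(0)=36, phi_uu(3)=-72; phi_vv(-3)=-144, phi_vv(0)=72, phi_vv(3)=-144.
Local minima occur where both diagonal entries positive: (0, 0). Count: 1.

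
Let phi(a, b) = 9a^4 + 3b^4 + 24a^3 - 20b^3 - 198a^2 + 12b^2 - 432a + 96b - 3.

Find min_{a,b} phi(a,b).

-1765

phi(a,b) separates as P(a) + Q(b) − 3, so its minimum is min P + min Q − 3.
P'(a) = 36(a - 3)(a + 1)(a + 4) vanishes at a ∈ {-4, -1, 3}; Q'(b) = 12(b - 4)(b - 2)(b + 1) vanishes at b ∈ {-1, 2, 4}.
Local minima of P (where P''>0): P(-4)=-672, P(3)=-1701. Local minima of Q: Q(-1)=-61, Q(4)=64.
So the global minimum of phi is P(3) + Q(-1) − 3 = -1701 − 61 − 3 = -1765, attained at (3, -1).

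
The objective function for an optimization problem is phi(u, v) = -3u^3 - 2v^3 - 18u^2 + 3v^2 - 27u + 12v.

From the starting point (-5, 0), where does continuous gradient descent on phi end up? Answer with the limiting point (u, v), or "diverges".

(-3, -1)

phi is separable, so gradient descent decouples: u follows -∂phi/∂u, v follows -∂phi/∂v.
∂phi/∂u = -9(u + 1)(u + 3); at u=-5 this is -72, so u increases.
∂phi/∂v = -6(v - 2)(v + 1); at v=0 this is 12, so v decreases.
u converges to its nearest critical value -3 (a local min of the u-part); v converges to -1. The iterate converges to (-3, -1).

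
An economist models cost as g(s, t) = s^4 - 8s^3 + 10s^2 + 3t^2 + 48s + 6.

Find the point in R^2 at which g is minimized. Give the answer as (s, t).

g(s,t) separates as P(s) + Q(t) + 6, so its minimum is min P + min Q + 6.
P'(s) = 4(s - 4)(s - 3)(s + 1) vanishes at s ∈ {-1, 3, 4}; Q'(t) = 6t vanishes at t ∈ {0}.
Local minima of P (where P''>0): P(-1)=-29, P(4)=96. Local minima of Q: Q(0)=0.
So the global minimum of g is P(-1) + Q(0) + 6 = -29 + 0 + 6 = -23, attained at (-1, 0).

(-1, 0)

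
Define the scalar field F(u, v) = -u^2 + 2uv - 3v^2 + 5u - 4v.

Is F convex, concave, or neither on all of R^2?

F is quadratic, so its Hessian is the constant matrix H = [[-2, 2], [2, -6]].
det(H) = 8, tr(H) = -8.
det(H) > 0 and tr(H) < 0, so H is negative definite everywhere: concave.

concave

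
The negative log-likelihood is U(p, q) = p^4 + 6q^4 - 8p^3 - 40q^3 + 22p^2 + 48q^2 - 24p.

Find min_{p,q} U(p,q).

U(p,q) separates as A(p) + B(q), so its minimum is min A + min B.
A'(p) = 4(p - 3)(p - 2)(p - 1) vanishes at p ∈ {1, 2, 3}; B'(q) = 24q(q - 4)(q - 1) vanishes at q ∈ {0, 1, 4}.
Local minima of A (where A''>0): A(1)=-9, A(3)=-9. Local minima of B: B(0)=0, B(4)=-256.
So the global minimum of U is A(1) + B(4) = -9 − 256 = -265, attained at (1, 4).

-265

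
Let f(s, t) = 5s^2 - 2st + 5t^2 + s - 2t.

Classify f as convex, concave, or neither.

convex

f is quadratic, so its Hessian is the constant matrix H = [[10, -2], [-2, 10]].
det(H) = 96, tr(H) = 20.
det(H) > 0 and tr(H) > 0, so H is positive definite everywhere: convex.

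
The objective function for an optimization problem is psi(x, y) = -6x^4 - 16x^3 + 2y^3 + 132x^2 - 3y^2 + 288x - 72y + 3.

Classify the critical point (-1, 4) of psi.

local minimum

The mixed partial ∂²psi/∂x∂y is 0, so the Hessian at any point is diag(psi_xx, psi_yy) = diag(24(-3x^2 - 4x + 11), 6(2y - 1)).
At (-1, 4): H = diag(288, 42).
Both eigenvalues are positive, so H is positive definite: a local minimum.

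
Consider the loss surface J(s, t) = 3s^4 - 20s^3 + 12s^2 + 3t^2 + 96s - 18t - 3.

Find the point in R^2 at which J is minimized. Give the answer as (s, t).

(-1, 3)

J(s,t) separates as P(s) + Q(t) − 3, so its minimum is min P + min Q − 3.
P'(s) = 12(s - 4)(s - 2)(s + 1) vanishes at s ∈ {-1, 2, 4}; Q'(t) = 6(t - 3) vanishes at t ∈ {3}.
Local minima of P (where P''>0): P(-1)=-61, P(4)=64. Local minima of Q: Q(3)=-27.
So the global minimum of J is P(-1) + Q(3) − 3 = -61 − 27 − 3 = -91, attained at (-1, 3).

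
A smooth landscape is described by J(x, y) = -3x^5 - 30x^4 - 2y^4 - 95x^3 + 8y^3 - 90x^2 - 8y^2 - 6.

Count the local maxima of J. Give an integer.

4

J separates as a function of x plus a function of y, so ∇J=0 decouples.
∂J/∂x = -15x(x + 1)(x + 3)(x + 4) = 0 at x ∈ {-4, -3, -1, 0}; ∂J/∂y = -8y(y - 2)(y - 1) = 0 at y ∈ {0, 1, 2}.
The Hessian is diagonal: diag(J_xx, J_yy). Second derivatives: J_xx(-4)=180, J_xx(-3)=-90, J_xx(-1)=90, J_xx(0)=-180; J_yy(0)=-16, J_yy(1)=8, J_yy(2)=-16.
Local maxima occur where both diagonal entries negative: (-3, 0), (-3, 2), (0, 0), (0, 2). Count: 4.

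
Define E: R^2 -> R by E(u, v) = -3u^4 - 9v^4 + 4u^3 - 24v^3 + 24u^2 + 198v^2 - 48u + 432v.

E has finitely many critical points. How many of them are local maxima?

4

E separates as a function of u plus a function of v, so ∇E=0 decouples.
∂E/∂u = -12(u - 2)(u - 1)(u + 2) = 0 at u ∈ {-2, 1, 2}; ∂E/∂v = -36(v - 3)(v + 1)(v + 4) = 0 at v ∈ {-4, -1, 3}.
The Hessian is diagonal: diag(E_uu, E_vv). Second derivatives: E_uu(-2)=-144, E_uu(1)=36, E_uu(2)=-48; E_vv(-4)=-756, E_vv(-1)=432, E_vv(3)=-1008.
Local maxima occur where both diagonal entries negative: (-2, -4), (-2, 3), (2, -4), (2, 3). Count: 4.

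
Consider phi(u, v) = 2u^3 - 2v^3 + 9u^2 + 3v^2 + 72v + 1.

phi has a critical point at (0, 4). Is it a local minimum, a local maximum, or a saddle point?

The mixed partial ∂²phi/∂u∂v is 0, so the Hessian at any point is diag(phi_uu, phi_vv) = diag(6(2u + 3), 6(-2v + 1)).
At (0, 4): H = diag(18, -42).
The eigenvalues have opposite signs, so H is indefinite: a saddle point.

saddle point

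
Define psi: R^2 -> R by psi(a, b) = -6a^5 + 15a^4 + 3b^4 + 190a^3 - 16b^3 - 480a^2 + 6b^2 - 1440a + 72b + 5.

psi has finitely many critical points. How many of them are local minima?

psi separates as a function of a plus a function of b, so ∇psi=0 decouples.
∂psi/∂a = -30(a - 4)(a - 3)(a + 1)(a + 4) = 0 at a ∈ {-4, -1, 3, 4}; ∂psi/∂b = 12(b - 3)(b - 2)(b + 1) = 0 at b ∈ {-1, 2, 3}.
The Hessian is diagonal: diag(psi_aa, psi_bb). Second derivatives: psi_aa(-4)=5040, psi_aa(-1)=-1800, psi_aa(3)=840, psi_aa(4)=-1200; psi_bb(-1)=144, psi_bb(2)=-36, psi_bb(3)=48.
Local minima occur where both diagonal entries positive: (-4, -1), (-4, 3), (3, -1), (3, 3). Count: 4.

4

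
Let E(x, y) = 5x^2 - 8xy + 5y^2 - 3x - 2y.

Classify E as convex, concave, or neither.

convex

E is quadratic, so its Hessian is the constant matrix H = [[10, -8], [-8, 10]].
det(H) = 36, tr(H) = 20.
det(H) > 0 and tr(H) > 0, so H is positive definite everywhere: convex.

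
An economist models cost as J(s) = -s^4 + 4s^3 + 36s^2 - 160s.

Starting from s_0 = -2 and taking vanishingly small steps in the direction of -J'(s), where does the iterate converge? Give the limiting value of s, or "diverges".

J'(s) = -4(s - 5)(s - 2)(s + 4), so J'(-2) = -224.
Gradient descent moves in the -J' direction, i.e. s is increasing.
The nearest critical point in that direction is s = 2, where J'' = 72 > 0 (a local minimum). The iterate converges there.

2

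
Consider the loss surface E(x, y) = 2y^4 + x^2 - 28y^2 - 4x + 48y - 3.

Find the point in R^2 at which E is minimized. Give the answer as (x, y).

(2, -3)

E(x,y) separates as P(x) + Q(y) − 3, so its minimum is min P + min Q − 3.
P'(x) = 2x - 4 vanishes at x ∈ {2}; Q'(y) = 8(y - 2)(y - 1)(y + 3) vanishes at y ∈ {-3, 1, 2}.
Local minima of P (where P''>0): P(2)=-4. Local minima of Q: Q(-3)=-234, Q(2)=16.
So the global minimum of E is P(2) + Q(-3) − 3 = -4 − 234 − 3 = -241, attained at (2, -3).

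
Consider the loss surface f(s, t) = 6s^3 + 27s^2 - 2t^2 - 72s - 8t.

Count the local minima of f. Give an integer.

f separates as a function of s plus a function of t, so ∇f=0 decouples.
∂f/∂s = 18(s - 1)(s + 4) = 0 at s ∈ {-4, 1}; ∂f/∂t = -4(t + 2) = 0 at t ∈ {-2}.
The Hessian is diagonal: diag(f_ss, f_tt). Second derivatives: f_ss(-4)=-90, f_ss(1)=90; f_tt(-2)=-4.
Local minima occur where both diagonal entries positive: none. Count: 0.

0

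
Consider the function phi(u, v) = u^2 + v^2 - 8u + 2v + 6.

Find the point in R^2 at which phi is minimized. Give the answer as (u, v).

phi(u,v) separates as P(u) + Q(v) + 6, so its minimum is min P + min Q + 6.
P'(u) = 2u - 8 vanishes at u ∈ {4}; Q'(v) = 2v + 2 vanishes at v ∈ {-1}.
Local minima of P (where P''>0): P(4)=-16. Local minima of Q: Q(-1)=-1.
So the global minimum of phi is P(4) + Q(-1) + 6 = -16 − 1 + 6 = -11, attained at (4, -1).

(4, -1)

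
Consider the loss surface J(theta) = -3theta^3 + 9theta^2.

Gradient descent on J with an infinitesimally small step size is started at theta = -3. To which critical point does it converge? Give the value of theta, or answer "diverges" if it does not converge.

0

J'(theta) = -9theta(theta - 2), so J'(-3) = -135.
Gradient descent moves in the -J' direction, i.e. theta is increasing.
The nearest critical point in that direction is theta = 0, where J'' = 18 > 0 (a local minimum). The iterate converges there.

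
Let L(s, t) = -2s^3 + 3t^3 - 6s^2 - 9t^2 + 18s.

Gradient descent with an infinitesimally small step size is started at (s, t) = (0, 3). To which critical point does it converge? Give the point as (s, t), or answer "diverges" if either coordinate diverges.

L is separable, so gradient descent decouples: s follows -∂L/∂s, t follows -∂L/∂t.
∂L/∂s = -6(s - 1)(s + 3); at s=0 this is 18, so s decreases.
∂L/∂t = 9t(t - 2); at t=3 this is 27, so t decreases.
s converges to its nearest critical value -3 (a local min of the s-part); t converges to 2. The iterate converges to (-3, 2).

(-3, 2)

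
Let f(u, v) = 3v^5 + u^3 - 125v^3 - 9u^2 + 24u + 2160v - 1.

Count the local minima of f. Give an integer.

2

f separates as a function of u plus a function of v, so ∇f=0 decouples.
∂f/∂u = 3(u - 4)(u - 2) = 0 at u ∈ {2, 4}; ∂f/∂v = 15(v - 4)(v - 3)(v + 3)(v + 4) = 0 at v ∈ {-4, -3, 3, 4}.
The Hessian is diagonal: diag(f_uu, f_vv). Second derivatives: f_uu(2)=-6, f_uu(4)=6; f_vv(-4)=-840, f_vv(-3)=630, f_vv(3)=-630, f_vv(4)=840.
Local minima occur where both diagonal entries positive: (4, -3), (4, 4). Count: 2.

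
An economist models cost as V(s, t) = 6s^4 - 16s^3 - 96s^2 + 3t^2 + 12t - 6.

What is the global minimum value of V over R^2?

V(s,t) separates as P(s) + Q(t) − 6, so its minimum is min P + min Q − 6.
P'(s) = 24s(s - 4)(s + 2) vanishes at s ∈ {-2, 0, 4}; Q'(t) = 6(t + 2) vanishes at t ∈ {-2}.
Local minima of P (where P''>0): P(-2)=-160, P(4)=-1024. Local minima of Q: Q(-2)=-12.
So the global minimum of V is P(4) + Q(-2) − 6 = -1024 − 12 − 6 = -1042, attained at (4, -2).

-1042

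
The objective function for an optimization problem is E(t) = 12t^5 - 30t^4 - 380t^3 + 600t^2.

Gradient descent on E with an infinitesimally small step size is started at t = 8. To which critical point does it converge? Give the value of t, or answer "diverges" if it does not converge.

5

E'(t) = 60t(t - 5)(t - 1)(t + 4), so E'(8) = 120960.
Gradient descent moves in the -E' direction, i.e. t is decreasing.
The nearest critical point in that direction is t = 5, where E'' = 10800 > 0 (a local minimum). The iterate converges there.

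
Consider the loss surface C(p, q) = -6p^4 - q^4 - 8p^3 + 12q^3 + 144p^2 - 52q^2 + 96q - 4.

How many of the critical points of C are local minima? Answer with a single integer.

1

C separates as a function of p plus a function of q, so ∇C=0 decouples.
∂C/∂p = -24p(p - 3)(p + 4) = 0 at p ∈ {-4, 0, 3}; ∂C/∂q = -4(q - 4)(q - 3)(q - 2) = 0 at q ∈ {2, 3, 4}.
The Hessian is diagonal: diag(C_pp, C_qq). Second derivatives: C_pp(-4)=-672, C_pp(0)=288, C_pp(3)=-504; C_qq(2)=-8, C_qq(3)=4, C_qq(4)=-8.
Local minima occur where both diagonal entries positive: (0, 3). Count: 1.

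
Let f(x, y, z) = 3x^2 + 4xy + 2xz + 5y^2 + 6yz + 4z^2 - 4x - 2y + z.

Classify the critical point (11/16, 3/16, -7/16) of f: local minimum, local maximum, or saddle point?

The Hessian is constant: H = [[6, 4, 2], [4, 10, 6], [2, 6, 8]].
Leading principal minors: Δ₁ = 6, Δ₂ = 44, Δ₃ = 192.
All leading minors are positive, so H is positive definite: a local minimum.

local minimum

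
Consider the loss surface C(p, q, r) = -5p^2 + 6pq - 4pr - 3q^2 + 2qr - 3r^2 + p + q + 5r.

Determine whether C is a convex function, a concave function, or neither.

concave

C is quadratic, so its Hessian is the constant matrix H = [[-10, 6, -4], [6, -6, 2], [-4, 2, -6]].
Leading principal minors: -10, 24, -104.
Signs alternate −, +, − ⇒ H ≺ 0 ⇒ concave.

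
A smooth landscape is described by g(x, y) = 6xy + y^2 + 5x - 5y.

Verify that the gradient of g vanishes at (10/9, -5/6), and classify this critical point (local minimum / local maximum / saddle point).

∇g = (6y + 5, 6x + 2y - 5); substituting (10/9, -5/6) gives ∇g = (0, 0), so (10/9, -5/6) is indeed a critical point.
The Hessian of g is constant: H = [[0, 6], [6, 2]].
det(H) = 0·2 − 6² = -36.
Since det(H) < 0, H is indefinite and the critical point is a saddle point.

saddle point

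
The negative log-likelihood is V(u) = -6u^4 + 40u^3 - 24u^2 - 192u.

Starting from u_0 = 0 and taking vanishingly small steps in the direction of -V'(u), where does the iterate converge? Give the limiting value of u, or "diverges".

2

V'(u) = -24(u - 4)(u - 2)(u + 1), so V'(0) = -192.
Gradient descent moves in the -V' direction, i.e. u is increasing.
The nearest critical point in that direction is u = 2, where V'' = 144 > 0 (a local minimum). The iterate converges there.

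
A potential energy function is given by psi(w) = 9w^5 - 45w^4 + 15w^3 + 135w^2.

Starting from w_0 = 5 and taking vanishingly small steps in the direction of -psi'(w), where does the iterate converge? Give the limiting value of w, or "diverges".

3

psi'(w) = 45w(w - 3)(w - 2)(w + 1), so psi'(5) = 8100.
Gradient descent moves in the -psi' direction, i.e. w is decreasing.
The nearest critical point in that direction is w = 3, where psi'' = 540 > 0 (a local minimum). The iterate converges there.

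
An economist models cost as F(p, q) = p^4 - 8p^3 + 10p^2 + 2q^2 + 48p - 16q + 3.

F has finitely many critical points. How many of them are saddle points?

F separates as a function of p plus a function of q, so ∇F=0 decouples.
∂F/∂p = 4(p - 4)(p - 3)(p + 1) = 0 at p ∈ {-1, 3, 4}; ∂F/∂q = 4(q - 4) = 0 at q ∈ {4}.
The Hessian is diagonal: diag(F_pp, F_qq). Second derivatives: F_pp(-1)=80, F_pp(3)=-16, F_pp(4)=20; F_qq(4)=4.
Saddle points occur where the two diagonal entries have opposite signs: (3, 4). Count: 1.

1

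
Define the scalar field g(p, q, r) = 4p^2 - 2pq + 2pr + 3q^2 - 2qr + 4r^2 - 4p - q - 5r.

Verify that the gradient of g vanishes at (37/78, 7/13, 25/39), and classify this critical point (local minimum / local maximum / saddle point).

∇g = (8p - 2q + 2r - 4, -2p + 6q - 2r - 1, 2p - 2q + 8r - 5); substituting (37/78, 7/13, 25/39) gives ∇g = (0, 0, 0), so (37/78, 7/13, 25/39) is indeed a critical point.
The Hessian is constant: H = [[8, -2, 2], [-2, 6, -2], [2, -2, 8]].
Leading principal minors: Δ₁ = 8, Δ₂ = 44, Δ₃ = 312.
All leading minors are positive, so H is positive definite: a local minimum.

local minimum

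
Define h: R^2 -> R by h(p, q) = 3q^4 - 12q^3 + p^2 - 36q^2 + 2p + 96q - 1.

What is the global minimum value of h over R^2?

h(p,q) separates as A(p) + B(q) − 1, so its minimum is min A + min B − 1.
A'(p) = 2p + 2 vanishes at p ∈ {-1}; B'(q) = 12(q - 4)(q - 1)(q + 2) vanishes at q ∈ {-2, 1, 4}.
Local minima of A (where A''>0): A(-1)=-1. Local minima of B: B(-2)=-192, B(4)=-192.
So the global minimum of h is A(-1) + B(-2) − 1 = -1 − 192 − 1 = -194, attained at (-1, -2).

-194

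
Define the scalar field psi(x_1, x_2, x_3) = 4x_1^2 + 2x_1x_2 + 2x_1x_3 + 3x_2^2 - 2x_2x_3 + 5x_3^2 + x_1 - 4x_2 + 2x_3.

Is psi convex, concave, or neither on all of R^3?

psi is quadratic, so its Hessian is the constant matrix H = [[8, 2, 2], [2, 6, -2], [2, -2, 10]].
Leading principal minors: 8, 44, 368.
All positive ⇒ H ≻ 0 ⇒ convex.

convex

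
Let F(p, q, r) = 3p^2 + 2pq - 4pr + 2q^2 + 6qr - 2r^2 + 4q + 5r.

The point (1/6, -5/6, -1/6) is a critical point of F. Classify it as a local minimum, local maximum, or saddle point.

saddle point

The Hessian is constant: H = [[6, 2, -4], [2, 4, 6], [-4, 6, -4]].
Leading principal minors: Δ₁ = 6, Δ₂ = 20, Δ₃ = -456.
The minors fit neither the all-positive nor the alternating-sign pattern, so H is indefinite: a saddle point.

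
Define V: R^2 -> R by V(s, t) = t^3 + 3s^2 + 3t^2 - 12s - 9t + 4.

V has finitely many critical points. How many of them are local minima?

V separates as a function of s plus a function of t, so ∇V=0 decouples.
∂V/∂s = 6(s - 2) = 0 at s ∈ {2}; ∂V/∂t = 3(t - 1)(t + 3) = 0 at t ∈ {-3, 1}.
The Hessian is diagonal: diag(V_ss, V_tt). Second derivatives: V_ss(2)=6; V_tt(-3)=-12, V_tt(1)=12.
Local minima occur where both diagonal entries positive: (2, 1). Count: 1.

1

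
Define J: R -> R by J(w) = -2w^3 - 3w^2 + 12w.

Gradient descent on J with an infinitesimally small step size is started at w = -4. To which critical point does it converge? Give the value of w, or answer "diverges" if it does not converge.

J'(w) = -6(w - 1)(w + 2), so J'(-4) = -60.
Gradient descent moves in the -J' direction, i.e. w is increasing.
The nearest critical point in that direction is w = -2, where J'' = 18 > 0 (a local minimum). The iterate converges there.

-2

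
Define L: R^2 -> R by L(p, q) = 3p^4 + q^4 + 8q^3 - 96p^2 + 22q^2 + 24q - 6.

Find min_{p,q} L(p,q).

-783

L(p,q) separates as A(p) + B(q) − 6, so its minimum is min A + min B − 6.
A'(p) = 12p(p - 4)(p + 4) vanishes at p ∈ {-4, 0, 4}; B'(q) = 4(q + 1)(q + 2)(q + 3) vanishes at q ∈ {-3, -2, -1}.
Local minima of A (where A''>0): A(-4)=-768, A(4)=-768. Local minima of B: B(-3)=-9, B(-1)=-9.
So the global minimum of L is A(-4) + B(-3) − 6 = -768 − 9 − 6 = -783, attained at (-4, -3).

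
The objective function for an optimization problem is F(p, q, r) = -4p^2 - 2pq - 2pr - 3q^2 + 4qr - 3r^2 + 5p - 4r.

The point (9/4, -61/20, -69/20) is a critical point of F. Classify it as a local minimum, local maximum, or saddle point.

The Hessian is constant: H = [[-8, -2, -2], [-2, -6, 4], [-2, 4, -6]].
Leading principal minors: Δ₁ = -8, Δ₂ = 44, Δ₃ = -80.
The minors alternate sign starting negative (−, +, −), so H is negative definite: a local maximum.

local maximum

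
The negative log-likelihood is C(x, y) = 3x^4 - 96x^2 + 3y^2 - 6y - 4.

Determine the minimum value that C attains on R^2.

C(x,y) separates as P(x) + Q(y) − 4, so its minimum is min P + min Q − 4.
P'(x) = 12x(x - 4)(x + 4) vanishes at x ∈ {-4, 0, 4}; Q'(y) = 6y - 6 vanishes at y ∈ {1}.
Local minima of P (where P''>0): P(-4)=-768, P(4)=-768. Local minima of Q: Q(1)=-3.
So the global minimum of C is P(-4) + Q(1) − 4 = -768 − 3 − 4 = -775, attained at (-4, 1).

-775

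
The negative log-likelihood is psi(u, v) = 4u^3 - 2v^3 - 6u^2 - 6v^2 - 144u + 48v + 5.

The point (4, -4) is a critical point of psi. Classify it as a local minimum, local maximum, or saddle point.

local minimum

The mixed partial ∂²psi/∂u∂v is 0, so the Hessian at any point is diag(psi_uu, psi_vv) = diag(12(2u - 1), -12(v + 1)).
At (4, -4): H = diag(84, 36).
Both eigenvalues are positive, so H is positive definite: a local minimum.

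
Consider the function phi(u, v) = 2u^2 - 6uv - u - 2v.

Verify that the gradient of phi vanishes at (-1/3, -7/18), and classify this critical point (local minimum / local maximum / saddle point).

saddle point

∇phi = (4u - 6v - 1, -6u - 2); substituting (-1/3, -7/18) gives ∇phi = (0, 0), so (-1/3, -7/18) is indeed a critical point.
The Hessian of phi is constant: H = [[4, -6], [-6, 0]].
det(H) = 4·0 − (-6)² = -36.
Since det(H) < 0, H is indefinite and the critical point is a saddle point.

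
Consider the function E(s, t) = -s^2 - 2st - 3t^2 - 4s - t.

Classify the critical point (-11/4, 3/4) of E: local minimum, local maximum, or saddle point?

The Hessian of E is constant: H = [[-2, -2], [-2, -6]].
det(H) = (-2)·(-6) − (-2)² = 8.
det(H) > 0 and tr(H) = -8 < 0, so H is negative definite and the point is a local maximum.

local maximum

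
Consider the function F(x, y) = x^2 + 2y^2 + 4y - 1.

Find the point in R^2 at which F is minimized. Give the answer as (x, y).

F(x,y) separates as P(x) + Q(y) − 1, so its minimum is min P + min Q − 1.
P'(x) = 2x vanishes at x ∈ {0}; Q'(y) = 4y + 4 vanishes at y ∈ {-1}.
Local minima of P (where P''>0): P(0)=0. Local minima of Q: Q(-1)=-2.
So the global minimum of F is P(0) + Q(-1) − 1 = 0 − 2 − 1 = -3, attained at (0, -1).

(0, -1)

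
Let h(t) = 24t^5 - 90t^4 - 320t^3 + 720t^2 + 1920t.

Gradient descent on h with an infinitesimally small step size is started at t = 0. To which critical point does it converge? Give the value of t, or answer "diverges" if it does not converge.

-1

h'(t) = 120(t - 4)(t - 2)(t + 1)(t + 2), so h'(0) = 1920.
Gradient descent moves in the -h' direction, i.e. t is decreasing.
The nearest critical point in that direction is t = -1, where h'' = 1800 > 0 (a local minimum). The iterate converges there.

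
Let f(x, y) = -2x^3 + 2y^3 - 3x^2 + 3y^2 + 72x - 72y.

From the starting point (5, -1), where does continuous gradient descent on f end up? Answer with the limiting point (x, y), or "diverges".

diverges

f is separable, so gradient descent decouples: x follows -∂f/∂x, y follows -∂f/∂y.
∂f/∂x = -6(x - 3)(x + 4); at x=5 this is -108, so x increases.
∂f/∂y = 6(y - 3)(y + 4); at y=-1 this is -72, so y increases.
The x-coordinate has no critical point in that direction and runs off to infinity.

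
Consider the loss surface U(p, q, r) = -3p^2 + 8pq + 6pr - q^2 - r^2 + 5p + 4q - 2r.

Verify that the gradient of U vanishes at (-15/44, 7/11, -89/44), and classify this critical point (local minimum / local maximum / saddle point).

∇U = (-6p + 8q + 6r + 5, 8p - 2q + 4, 6p - 2r - 2); substituting (-15/44, 7/11, -89/44) gives ∇U = (0, 0, 0), so (-15/44, 7/11, -89/44) is indeed a critical point.
The Hessian is constant: H = [[-6, 8, 6], [8, -2, 0], [6, 0, -2]].
Leading principal minors: Δ₁ = -6, Δ₂ = -52, Δ₃ = 176.
The minors fit neither the all-positive nor the alternating-sign pattern, so H is indefinite: a saddle point.

saddle point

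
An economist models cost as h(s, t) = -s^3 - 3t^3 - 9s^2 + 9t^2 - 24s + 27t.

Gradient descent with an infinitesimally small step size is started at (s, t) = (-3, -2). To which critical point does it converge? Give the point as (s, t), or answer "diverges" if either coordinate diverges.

h is separable, so gradient descent decouples: s follows -∂h/∂s, t follows -∂h/∂t.
∂h/∂s = -3(s + 2)(s + 4); at s=-3 this is 3, so s decreases.
∂h/∂t = -9(t - 3)(t + 1); at t=-2 this is -45, so t increases.
s converges to its nearest critical value -4 (a local min of the s-part); t converges to -1. The iterate converges to (-4, -1).

(-4, -1)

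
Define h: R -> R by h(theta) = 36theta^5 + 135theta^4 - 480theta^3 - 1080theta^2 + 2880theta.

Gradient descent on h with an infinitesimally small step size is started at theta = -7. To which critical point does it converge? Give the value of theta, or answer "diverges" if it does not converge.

diverges

h'(theta) = 180(theta - 2)(theta - 1)(theta + 2)(theta + 4), so h'(-7) = 194400.
Gradient descent moves in the -h' direction, i.e. theta is decreasing.
There is no critical point below theta=-7, and h' keeps the same sign, so the iterate runs off to −∞.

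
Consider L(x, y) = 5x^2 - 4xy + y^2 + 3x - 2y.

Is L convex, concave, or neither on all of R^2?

L is quadratic, so its Hessian is the constant matrix H = [[10, -4], [-4, 2]].
det(H) = 4, tr(H) = 12.
det(H) > 0 and tr(H) > 0, so H is positive definite everywhere: convex.

convex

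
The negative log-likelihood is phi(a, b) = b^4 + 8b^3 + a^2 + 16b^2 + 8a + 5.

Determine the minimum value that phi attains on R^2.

phi(a,b) separates as P(a) + Q(b) + 5, so its minimum is min P + min Q + 5.
P'(a) = 2a + 8 vanishes at a ∈ {-4}; Q'(b) = 4b(b + 2)(b + 4) vanishes at b ∈ {-4, -2, 0}.
Local minima of P (where P''>0): P(-4)=-16. Local minima of Q: Q(-4)=0, Q(0)=0.
So the global minimum of phi is P(-4) + Q(-4) + 5 = -16 + 0 + 5 = -11, attained at (-4, -4).

-11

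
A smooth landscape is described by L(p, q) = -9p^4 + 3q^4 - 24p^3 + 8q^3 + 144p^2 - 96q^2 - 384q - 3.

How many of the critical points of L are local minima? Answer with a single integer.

L separates as a function of p plus a function of q, so ∇L=0 decouples.
∂L/∂p = -36p(p - 2)(p + 4) = 0 at p ∈ {-4, 0, 2}; ∂L/∂q = 12(q - 4)(q + 2)(q + 4) = 0 at q ∈ {-4, -2, 4}.
The Hessian is diagonal: diag(L_pp, L_qq). Second derivatives: L_pp(-4)=-864, L_pp(0)=288, L_pp(2)=-432; L_qq(-4)=192, L_qq(-2)=-144, L_qq(4)=576.
Local minima occur where both diagonal entries positive: (0, -4), (0, 4). Count: 2.

2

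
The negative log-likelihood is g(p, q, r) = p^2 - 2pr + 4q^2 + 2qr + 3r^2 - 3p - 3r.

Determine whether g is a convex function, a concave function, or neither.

convex

g is quadratic, so its Hessian is the constant matrix H = [[2, 0, -2], [0, 8, 2], [-2, 2, 6]].
Leading principal minors: 2, 16, 56.
All positive ⇒ H ≻ 0 ⇒ convex.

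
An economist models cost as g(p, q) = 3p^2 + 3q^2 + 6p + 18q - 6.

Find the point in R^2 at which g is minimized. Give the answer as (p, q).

(-1, -3)

g(p,q) separates as A(p) + B(q) − 6, so its minimum is min A + min B − 6.
A'(p) = 6p + 6 vanishes at p ∈ {-1}; B'(q) = 6q + 18 vanishes at q ∈ {-3}.
Local minima of A (where A''>0): A(-1)=-3. Local minima of B: B(-3)=-27.
So the global minimum of g is A(-1) + B(-3) − 6 = -3 − 27 − 6 = -36, attained at (-1, -3).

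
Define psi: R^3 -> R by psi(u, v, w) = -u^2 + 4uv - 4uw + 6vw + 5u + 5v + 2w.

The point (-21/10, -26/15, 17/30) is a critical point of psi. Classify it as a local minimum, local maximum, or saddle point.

The Hessian is constant: H = [[-2, 4, -4], [4, 0, 6], [-4, 6, 0]].
Leading principal minors: Δ₁ = -2, Δ₂ = -16, Δ₃ = -120.
The minors fit neither the all-positive nor the alternating-sign pattern, so H is indefinite: a saddle point.

saddle point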